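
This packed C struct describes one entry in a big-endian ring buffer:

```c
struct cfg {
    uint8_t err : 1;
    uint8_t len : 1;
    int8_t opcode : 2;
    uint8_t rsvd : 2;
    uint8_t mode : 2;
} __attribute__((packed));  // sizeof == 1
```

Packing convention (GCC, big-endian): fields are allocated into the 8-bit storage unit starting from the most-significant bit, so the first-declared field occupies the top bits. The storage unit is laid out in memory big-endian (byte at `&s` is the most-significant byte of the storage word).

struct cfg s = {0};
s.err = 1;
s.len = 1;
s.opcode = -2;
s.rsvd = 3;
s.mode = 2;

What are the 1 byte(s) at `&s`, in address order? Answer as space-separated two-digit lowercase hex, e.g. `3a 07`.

ee

err (1b) val=1 bits=0x1 at bit 7: 0x80
len (1b) val=1 bits=0x1 at bit 6: 0xc0
opcode (2b) val=-2 bits=0x2 at bit 4: 0xe0
rsvd (2b) val=3 bits=0x3 at bit 2: 0xec
mode (2b) val=2 bits=0x2 at bit 0: 0xee
word = 0xee → big-endian bytes:
  [0]=0xee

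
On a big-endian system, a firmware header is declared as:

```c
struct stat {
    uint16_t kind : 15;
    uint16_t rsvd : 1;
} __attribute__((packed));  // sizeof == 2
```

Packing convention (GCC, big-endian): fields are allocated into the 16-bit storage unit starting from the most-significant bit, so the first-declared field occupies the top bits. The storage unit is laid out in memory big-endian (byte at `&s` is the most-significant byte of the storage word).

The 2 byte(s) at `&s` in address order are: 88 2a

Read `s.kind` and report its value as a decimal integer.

[0]=0x88 [1]=0x2a (big-endian) → word 0x882a
kind:15 @ bit 1 → (0x882a>>1)&0x7fff = 0x4415  ←
rsvd:1 @ bit 0 → (0x882a>>0)&0x1 = 0x0

17429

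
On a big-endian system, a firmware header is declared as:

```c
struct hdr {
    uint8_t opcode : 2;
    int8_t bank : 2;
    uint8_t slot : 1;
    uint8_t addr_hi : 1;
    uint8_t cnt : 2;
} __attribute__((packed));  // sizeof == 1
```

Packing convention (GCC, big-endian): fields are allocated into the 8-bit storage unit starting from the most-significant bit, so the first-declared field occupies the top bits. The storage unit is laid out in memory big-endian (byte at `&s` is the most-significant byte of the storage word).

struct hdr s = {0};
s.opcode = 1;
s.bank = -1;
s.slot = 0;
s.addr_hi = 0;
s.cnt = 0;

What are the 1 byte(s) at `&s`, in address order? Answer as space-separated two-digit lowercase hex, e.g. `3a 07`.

70

opcode:2 = 1 → 0x1 << 6 → word 0x40
bank:2 = -1 → 0x3 << 4 → word 0x70
slot:1 = 0 → 0x0 << 3 → word 0x70
addr_hi:1 = 0 → 0x0 << 2 → word 0x70
cnt:2 = 0 → 0x0 << 0 → word 0x70
word = 0x70 → big-endian bytes:
  [0]=0x70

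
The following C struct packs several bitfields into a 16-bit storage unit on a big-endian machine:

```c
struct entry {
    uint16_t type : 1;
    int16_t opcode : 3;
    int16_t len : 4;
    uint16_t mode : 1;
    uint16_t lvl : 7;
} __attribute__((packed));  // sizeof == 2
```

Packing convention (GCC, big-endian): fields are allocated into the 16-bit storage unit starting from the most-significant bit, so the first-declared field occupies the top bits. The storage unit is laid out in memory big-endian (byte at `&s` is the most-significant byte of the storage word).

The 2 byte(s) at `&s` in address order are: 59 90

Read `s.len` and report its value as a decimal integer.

-7

[0]=0x59 [1]=0x90 (big-endian) → word 0x5990
type:1 @ bit 15 → (0x5990>>15)&0x1 = 0x0
opcode:3 @ bit 12 → (0x5990>>12)&0x7 = 0x5
len:4 @ bit 8 → (0x5990>>8)&0xf = 0x9  ←
mode:1 @ bit 7 → (0x5990>>7)&0x1 = 0x1
lvl:7 @ bit 0 → (0x5990>>0)&0x7f = 0x10
len signed 4b, MSB=1: 9 - 16 = -7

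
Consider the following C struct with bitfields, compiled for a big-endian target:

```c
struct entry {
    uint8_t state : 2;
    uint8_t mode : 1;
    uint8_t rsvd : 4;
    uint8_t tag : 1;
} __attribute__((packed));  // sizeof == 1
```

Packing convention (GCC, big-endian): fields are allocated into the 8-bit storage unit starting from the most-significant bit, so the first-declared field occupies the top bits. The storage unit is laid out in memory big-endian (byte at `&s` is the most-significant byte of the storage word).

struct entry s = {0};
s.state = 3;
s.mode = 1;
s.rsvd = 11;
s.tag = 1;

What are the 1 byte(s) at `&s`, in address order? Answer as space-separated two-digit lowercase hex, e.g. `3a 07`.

[6+:2] state=3 & 0x3 = 0x3; word=0xc0
[5+:1] mode=1 & 0x1 = 0x1; word=0xe0
[1+:4] rsvd=11 & 0xf = 0xb; word=0xf6
[0+:1] tag=1 & 0x1 = 0x1; word=0xf7
word = 0xf7 → big-endian bytes:
  [0]=0xf7

f7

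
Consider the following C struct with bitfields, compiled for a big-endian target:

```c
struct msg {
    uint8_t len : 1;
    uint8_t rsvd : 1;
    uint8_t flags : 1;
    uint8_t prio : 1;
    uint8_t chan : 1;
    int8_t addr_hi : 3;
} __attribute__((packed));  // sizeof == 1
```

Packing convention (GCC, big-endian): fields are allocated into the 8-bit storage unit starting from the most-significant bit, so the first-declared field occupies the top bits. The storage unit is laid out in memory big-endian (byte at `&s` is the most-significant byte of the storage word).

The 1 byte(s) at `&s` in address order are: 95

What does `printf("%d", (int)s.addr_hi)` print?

-3

[0]=0x95 (big-endian) → word 0x95
len [7+:1] = (word>>7) & 0x1 = 1
rsvd [6+:1] = (word>>6) & 0x1 = 0
flags [5+:1] = (word>>5) & 0x1 = 0
prio [4+:1] = (word>>4) & 0x1 = 1
chan [3+:1] = (word>>3) & 0x1 = 0
addr_hi [0+:3] = (word>>0) & 0x7 = 5  ←
addr_hi signed 3b, MSB=1: 5 - 8 = -3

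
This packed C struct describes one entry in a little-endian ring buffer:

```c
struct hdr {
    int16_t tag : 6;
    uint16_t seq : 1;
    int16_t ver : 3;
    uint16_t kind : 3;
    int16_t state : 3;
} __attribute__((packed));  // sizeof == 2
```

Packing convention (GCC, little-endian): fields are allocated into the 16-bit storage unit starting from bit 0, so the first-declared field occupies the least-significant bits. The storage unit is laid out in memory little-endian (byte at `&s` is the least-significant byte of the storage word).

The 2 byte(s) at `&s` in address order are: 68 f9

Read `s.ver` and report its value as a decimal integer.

[0]=0x68 [1]=0xf9 (little-endian) → word 0xf968
tag:6 @ bit 0 → (0xf968>>0)&0x3f = 0x28
seq:1 @ bit 6 → (0xf968>>6)&0x1 = 0x1
ver:3 @ bit 7 → (0xf968>>7)&0x7 = 0x2  ←
kind:3 @ bit 10 → (0xf968>>10)&0x7 = 0x6
state:3 @ bit 13 → (0xf968>>13)&0x7 = 0x7
ver signed 3b, MSB=0: value = 2

2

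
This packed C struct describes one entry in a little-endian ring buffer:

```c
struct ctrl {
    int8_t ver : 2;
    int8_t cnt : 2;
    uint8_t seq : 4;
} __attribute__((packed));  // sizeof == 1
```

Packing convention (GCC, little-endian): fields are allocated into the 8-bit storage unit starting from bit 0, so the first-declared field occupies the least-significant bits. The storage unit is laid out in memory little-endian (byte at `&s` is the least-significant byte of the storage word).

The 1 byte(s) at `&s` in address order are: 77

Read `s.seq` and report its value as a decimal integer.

7

[0]=0x77 (little-endian) → word 0x77
ver [0+:2] = (word>>0) & 0x3 = 3
cnt [2+:2] = (word>>2) & 0x3 = 1
seq [4+:4] = (word>>4) & 0xf = 7  ←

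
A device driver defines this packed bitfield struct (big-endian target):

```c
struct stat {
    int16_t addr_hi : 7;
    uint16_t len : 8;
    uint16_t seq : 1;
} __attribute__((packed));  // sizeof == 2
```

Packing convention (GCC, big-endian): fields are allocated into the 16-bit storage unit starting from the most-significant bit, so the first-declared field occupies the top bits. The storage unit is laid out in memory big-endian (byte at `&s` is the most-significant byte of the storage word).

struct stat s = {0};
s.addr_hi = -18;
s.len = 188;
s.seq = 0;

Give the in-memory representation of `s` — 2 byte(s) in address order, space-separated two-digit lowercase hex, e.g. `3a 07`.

addr_hi:7 = -18 → 0x6e << 9 → word 0xdc00
len:8 = 188 → 0xbc << 1 → word 0xdd78
seq:1 = 0 → 0x0 << 0 → word 0xdd78
word = 0xdd78 → big-endian bytes:
  [0]=0xdd  [1]=0x78

dd 78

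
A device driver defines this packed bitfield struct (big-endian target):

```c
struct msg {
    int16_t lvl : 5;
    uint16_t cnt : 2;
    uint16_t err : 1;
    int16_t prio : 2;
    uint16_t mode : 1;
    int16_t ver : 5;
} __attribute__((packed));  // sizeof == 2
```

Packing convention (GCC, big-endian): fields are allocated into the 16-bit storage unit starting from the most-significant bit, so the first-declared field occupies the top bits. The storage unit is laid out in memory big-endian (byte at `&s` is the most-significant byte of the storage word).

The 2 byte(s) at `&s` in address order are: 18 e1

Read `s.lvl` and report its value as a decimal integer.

[0]=0x18 [1]=0xe1 (big-endian) → word 0x18e1
lvl:5 @ bit 11 → (0x18e1>>11)&0x1f = 0x3  ←
cnt:2 @ bit 9 → (0x18e1>>9)&0x3 = 0x0
err:1 @ bit 8 → (0x18e1>>8)&0x1 = 0x0
prio:2 @ bit 6 → (0x18e1>>6)&0x3 = 0x3
mode:1 @ bit 5 → (0x18e1>>5)&0x1 = 0x1
ver:5 @ bit 0 → (0x18e1>>0)&0x1f = 0x1
lvl signed 5b, MSB=0: value = 3

3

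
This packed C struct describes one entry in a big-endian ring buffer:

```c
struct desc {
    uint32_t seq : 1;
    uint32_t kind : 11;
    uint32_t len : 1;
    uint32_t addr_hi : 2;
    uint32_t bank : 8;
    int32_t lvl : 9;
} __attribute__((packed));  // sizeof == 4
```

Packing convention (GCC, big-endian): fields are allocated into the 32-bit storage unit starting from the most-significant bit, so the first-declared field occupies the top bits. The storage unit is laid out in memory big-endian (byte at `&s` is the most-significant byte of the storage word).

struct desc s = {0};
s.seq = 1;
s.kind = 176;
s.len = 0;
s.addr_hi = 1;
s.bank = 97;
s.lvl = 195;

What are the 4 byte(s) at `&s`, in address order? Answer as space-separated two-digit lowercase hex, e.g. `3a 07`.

8b 02 c2 c3

[31+:1] seq=1 & 0x1 = 0x1; word=0x80000000
[20+:11] kind=176 & 0x7ff = 0xb0; word=0x8b000000
[19+:1] len=0 & 0x1 = 0x0; word=0x8b000000
[17+:2] addr_hi=1 & 0x3 = 0x1; word=0x8b020000
[9+:8] bank=97 & 0xff = 0x61; word=0x8b02c200
[0+:9] lvl=195 & 0x1ff = 0xc3; word=0x8b02c2c3
word = 0x8b02c2c3 → big-endian bytes:
  [0]=0x8b  [1]=0x02  [2]=0xc2  [3]=0xc3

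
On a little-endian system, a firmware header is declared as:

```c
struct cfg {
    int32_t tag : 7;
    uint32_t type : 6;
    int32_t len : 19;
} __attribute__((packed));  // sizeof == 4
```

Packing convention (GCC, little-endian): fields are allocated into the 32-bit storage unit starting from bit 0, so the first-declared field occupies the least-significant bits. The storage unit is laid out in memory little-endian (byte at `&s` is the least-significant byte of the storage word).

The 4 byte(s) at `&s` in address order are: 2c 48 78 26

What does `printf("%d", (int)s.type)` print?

[0]=0x2c [1]=0x48 [2]=0x78 [3]=0x26 (little-endian) → word 0x2678482c
tag [0+:7] = (word>>0) & 0x7f = 44
type [7+:6] = (word>>7) & 0x3f = 16  ←
len [13+:19] = (word>>13) & 0x7ffff = 78786

16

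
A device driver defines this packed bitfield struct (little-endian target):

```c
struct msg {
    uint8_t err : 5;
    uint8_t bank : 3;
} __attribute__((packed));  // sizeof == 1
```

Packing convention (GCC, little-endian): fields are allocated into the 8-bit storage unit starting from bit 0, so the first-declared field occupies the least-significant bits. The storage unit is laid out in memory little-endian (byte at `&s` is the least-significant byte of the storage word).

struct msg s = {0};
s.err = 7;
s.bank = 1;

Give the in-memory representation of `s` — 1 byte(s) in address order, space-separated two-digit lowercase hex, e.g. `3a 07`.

27

err:5 = 7 → 0x7 << 0 → word 0x07
bank:3 = 1 → 0x1 << 5 → word 0x27
word = 0x27 → little-endian bytes:
  [0]=0x27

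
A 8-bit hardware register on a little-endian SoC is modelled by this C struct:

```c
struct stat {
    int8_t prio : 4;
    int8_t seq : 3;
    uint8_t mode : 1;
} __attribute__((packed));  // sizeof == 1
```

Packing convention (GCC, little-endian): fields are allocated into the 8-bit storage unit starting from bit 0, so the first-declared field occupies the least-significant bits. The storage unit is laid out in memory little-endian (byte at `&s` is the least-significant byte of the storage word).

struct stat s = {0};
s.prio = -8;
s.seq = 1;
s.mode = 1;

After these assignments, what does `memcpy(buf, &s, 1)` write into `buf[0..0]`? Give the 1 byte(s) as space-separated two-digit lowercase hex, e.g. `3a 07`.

prio:4 = -8 → 0x8 << 0 → word 0x08
seq:3 = 1 → 0x1 << 4 → word 0x18
mode:1 = 1 → 0x1 << 7 → word 0x98
word = 0x98 → little-endian bytes:
  [0]=0x98

98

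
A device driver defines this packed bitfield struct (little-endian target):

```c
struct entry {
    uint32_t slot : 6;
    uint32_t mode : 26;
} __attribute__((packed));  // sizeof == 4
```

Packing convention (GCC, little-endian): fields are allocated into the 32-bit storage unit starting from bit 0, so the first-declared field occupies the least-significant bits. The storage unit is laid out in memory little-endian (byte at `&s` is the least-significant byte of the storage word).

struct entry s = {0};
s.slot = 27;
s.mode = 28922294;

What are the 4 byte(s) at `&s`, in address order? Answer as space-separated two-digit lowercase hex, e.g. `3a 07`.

9b 6d 54 6e

slot (6b) val=27 bits=0x1b at bit 0: 0x0000001b
mode (26b) val=28922294 bits=0x1b951b6 at bit 6: 0x6e546d9b
word = 0x6e546d9b → little-endian bytes:
  [0]=0x9b  [1]=0x6d  [2]=0x54  [3]=0x6e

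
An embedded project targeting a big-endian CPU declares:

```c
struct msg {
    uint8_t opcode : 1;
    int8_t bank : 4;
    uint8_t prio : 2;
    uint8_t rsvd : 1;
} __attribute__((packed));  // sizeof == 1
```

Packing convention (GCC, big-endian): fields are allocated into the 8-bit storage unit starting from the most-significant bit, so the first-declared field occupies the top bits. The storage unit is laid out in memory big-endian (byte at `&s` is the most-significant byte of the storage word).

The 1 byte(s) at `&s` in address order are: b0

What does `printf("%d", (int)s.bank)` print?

6

[0]=0xb0 (big-endian) → word 0xb0
opcode:1 @ bit 7 → (0xb0>>7)&0x1 = 0x1
bank:4 @ bit 3 → (0xb0>>3)&0xf = 0x6  ←
prio:2 @ bit 1 → (0xb0>>1)&0x3 = 0x0
rsvd:1 @ bit 0 → (0xb0>>0)&0x1 = 0x0
bank signed 4b, MSB=0: value = 6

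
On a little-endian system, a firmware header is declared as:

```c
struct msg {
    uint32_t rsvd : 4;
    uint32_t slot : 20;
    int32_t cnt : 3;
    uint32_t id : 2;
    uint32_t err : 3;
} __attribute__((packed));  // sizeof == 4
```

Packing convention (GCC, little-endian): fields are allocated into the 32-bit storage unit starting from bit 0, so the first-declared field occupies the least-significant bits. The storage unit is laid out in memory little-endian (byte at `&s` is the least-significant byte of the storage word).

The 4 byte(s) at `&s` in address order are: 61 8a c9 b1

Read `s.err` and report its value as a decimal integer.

[0]=0x61 [1]=0x8a [2]=0xc9 [3]=0xb1 (little-endian) → word 0xb1c98a61
rsvd [0+:4] = (word>>0) & 0xf = 1
slot [4+:20] = (word>>4) & 0xfffff = 825510
cnt [24+:3] = (word>>24) & 0x7 = 1
id [27+:2] = (word>>27) & 0x3 = 2
err [29+:3] = (word>>29) & 0x7 = 5  ←

5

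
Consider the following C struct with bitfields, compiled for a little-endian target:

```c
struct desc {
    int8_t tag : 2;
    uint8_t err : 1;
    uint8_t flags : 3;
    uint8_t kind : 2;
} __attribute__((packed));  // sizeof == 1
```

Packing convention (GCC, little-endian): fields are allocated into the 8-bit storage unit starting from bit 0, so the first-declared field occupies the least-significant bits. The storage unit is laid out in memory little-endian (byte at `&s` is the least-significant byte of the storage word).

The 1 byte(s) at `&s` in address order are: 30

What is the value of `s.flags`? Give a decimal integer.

[0]=0x30 (little-endian) → word 0x30
tag [0+:2] = (word>>0) & 0x3 = 0
err [2+:1] = (word>>2) & 0x1 = 0
flags [3+:3] = (word>>3) & 0x7 = 6  ←
kind [6+:2] = (word>>6) & 0x3 = 0

6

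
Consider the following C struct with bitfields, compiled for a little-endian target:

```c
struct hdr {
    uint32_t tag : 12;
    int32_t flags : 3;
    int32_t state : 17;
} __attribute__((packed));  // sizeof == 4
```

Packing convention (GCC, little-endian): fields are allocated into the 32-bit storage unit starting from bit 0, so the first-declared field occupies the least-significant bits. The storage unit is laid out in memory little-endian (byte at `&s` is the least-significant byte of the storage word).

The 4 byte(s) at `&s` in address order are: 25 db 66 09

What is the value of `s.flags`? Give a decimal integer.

-3

[0]=0x25 [1]=0xdb [2]=0x66 [3]=0x09 (little-endian) → word 0x0966db25
tag:12 @ bit 0 → (0x0966db25>>0)&0xfff = 0xb25
flags:3 @ bit 12 → (0x0966db25>>12)&0x7 = 0x5  ←
state:17 @ bit 15 → (0x0966db25>>15)&0x1ffff = 0x12cd
flags signed 3b, MSB=1: 5 - 8 = -3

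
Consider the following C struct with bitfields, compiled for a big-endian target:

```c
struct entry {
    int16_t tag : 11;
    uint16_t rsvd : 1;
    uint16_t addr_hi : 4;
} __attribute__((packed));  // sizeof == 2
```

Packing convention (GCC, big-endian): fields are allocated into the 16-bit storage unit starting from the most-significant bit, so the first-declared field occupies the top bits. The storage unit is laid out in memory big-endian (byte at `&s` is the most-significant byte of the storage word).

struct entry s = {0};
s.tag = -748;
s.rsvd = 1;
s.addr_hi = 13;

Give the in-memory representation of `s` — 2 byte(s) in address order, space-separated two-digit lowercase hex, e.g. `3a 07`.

a2 9d

tag (11b) val=-748 bits=0x514 at bit 5: 0xa280
rsvd (1b) val=1 bits=0x1 at bit 4: 0xa290
addr_hi (4b) val=13 bits=0xd at bit 0: 0xa29d
word = 0xa29d → big-endian bytes:
  [0]=0xa2  [1]=0x9d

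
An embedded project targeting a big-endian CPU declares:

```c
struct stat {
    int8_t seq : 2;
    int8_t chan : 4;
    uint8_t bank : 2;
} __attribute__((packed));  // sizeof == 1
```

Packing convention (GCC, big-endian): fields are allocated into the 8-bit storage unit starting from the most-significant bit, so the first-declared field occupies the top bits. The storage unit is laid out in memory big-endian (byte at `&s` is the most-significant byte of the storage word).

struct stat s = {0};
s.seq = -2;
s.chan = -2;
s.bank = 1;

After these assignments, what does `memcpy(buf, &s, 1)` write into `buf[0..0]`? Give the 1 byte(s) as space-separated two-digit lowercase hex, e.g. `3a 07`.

seq (2b) val=-2 bits=0x2 at bit 6: 0x80
chan (4b) val=-2 bits=0xe at bit 2: 0xb8
bank (2b) val=1 bits=0x1 at bit 0: 0xb9
word = 0xb9 → big-endian bytes:
  [0]=0xb9

b9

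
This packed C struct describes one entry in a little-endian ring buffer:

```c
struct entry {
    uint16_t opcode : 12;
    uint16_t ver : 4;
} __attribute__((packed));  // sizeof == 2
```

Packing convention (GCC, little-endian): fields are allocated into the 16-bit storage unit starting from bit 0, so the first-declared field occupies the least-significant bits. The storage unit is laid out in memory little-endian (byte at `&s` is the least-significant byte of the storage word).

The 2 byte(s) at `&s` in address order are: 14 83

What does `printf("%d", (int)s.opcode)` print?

788

[0]=0x14 [1]=0x83 (little-endian) → word 0x8314
opcode:12 @ bit 0 → (0x8314>>0)&0xfff = 0x314  ←
ver:4 @ bit 12 → (0x8314>>12)&0xf = 0x8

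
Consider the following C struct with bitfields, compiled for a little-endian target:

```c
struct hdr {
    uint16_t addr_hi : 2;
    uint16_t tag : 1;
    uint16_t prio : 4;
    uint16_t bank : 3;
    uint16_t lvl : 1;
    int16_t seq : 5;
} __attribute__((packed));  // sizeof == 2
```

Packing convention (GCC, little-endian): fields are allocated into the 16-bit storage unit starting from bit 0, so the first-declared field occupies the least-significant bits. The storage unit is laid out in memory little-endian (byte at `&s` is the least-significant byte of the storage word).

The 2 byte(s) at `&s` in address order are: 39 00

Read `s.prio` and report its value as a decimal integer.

7

[0]=0x39 [1]=0x00 (little-endian) → word 0x0039
addr_hi [0+:2] = (word>>0) & 0x3 = 1
tag [2+:1] = (word>>2) & 0x1 = 0
prio [3+:4] = (word>>3) & 0xf = 7  ←
bank [7+:3] = (word>>7) & 0x7 = 0
lvl [10+:1] = (word>>10) & 0x1 = 0
seq [11+:5] = (word>>11) & 0x1f = 0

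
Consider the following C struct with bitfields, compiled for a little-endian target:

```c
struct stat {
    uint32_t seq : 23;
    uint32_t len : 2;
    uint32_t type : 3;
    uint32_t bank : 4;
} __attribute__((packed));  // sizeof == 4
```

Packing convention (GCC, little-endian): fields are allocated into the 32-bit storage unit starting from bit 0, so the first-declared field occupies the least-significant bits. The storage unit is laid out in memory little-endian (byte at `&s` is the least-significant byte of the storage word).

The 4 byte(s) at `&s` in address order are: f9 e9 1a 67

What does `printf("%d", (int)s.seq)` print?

[0]=0xf9 [1]=0xe9 [2]=0x1a [3]=0x67 (little-endian) → word 0x671ae9f9
seq:23 @ bit 0 → (0x671ae9f9>>0)&0x7fffff = 0x1ae9f9  ←
len:2 @ bit 23 → (0x671ae9f9>>23)&0x3 = 0x2
type:3 @ bit 25 → (0x671ae9f9>>25)&0x7 = 0x3
bank:4 @ bit 28 → (0x671ae9f9>>28)&0xf = 0x6

1763833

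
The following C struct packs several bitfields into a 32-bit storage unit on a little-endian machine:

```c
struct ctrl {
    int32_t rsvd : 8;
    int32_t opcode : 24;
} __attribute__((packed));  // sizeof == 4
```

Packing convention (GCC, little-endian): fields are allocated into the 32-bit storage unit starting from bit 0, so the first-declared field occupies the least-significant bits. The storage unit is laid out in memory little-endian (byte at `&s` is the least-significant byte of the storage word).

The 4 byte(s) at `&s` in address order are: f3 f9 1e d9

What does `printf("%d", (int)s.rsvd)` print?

[0]=0xf3 [1]=0xf9 [2]=0x1e [3]=0xd9 (little-endian) → word 0xd91ef9f3
rsvd [0+:8] = (word>>0) & 0xff = 243  ←
opcode [8+:24] = (word>>8) & 0xffffff = 14229241
rsvd signed 8b, MSB=1: 243 - 256 = -13

-13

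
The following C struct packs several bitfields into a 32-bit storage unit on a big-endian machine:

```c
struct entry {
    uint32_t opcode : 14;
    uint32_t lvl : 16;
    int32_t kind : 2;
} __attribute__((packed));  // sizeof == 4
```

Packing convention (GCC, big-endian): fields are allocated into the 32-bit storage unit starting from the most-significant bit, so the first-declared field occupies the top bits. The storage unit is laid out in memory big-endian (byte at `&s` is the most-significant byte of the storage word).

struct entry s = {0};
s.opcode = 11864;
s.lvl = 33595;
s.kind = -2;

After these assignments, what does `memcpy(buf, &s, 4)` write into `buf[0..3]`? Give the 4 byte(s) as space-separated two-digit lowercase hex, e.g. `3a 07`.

b9 62 0c ee

[18+:14] opcode=11864 & 0x3fff = 0x2e58; word=0xb9600000
[2+:16] lvl=33595 & 0xffff = 0x833b; word=0xb9620cec
[0+:2] kind=-2 & 0x3 = 0x2; word=0xb9620cee
word = 0xb9620cee → big-endian bytes:
  [0]=0xb9  [1]=0x62  [2]=0x0c  [3]=0xee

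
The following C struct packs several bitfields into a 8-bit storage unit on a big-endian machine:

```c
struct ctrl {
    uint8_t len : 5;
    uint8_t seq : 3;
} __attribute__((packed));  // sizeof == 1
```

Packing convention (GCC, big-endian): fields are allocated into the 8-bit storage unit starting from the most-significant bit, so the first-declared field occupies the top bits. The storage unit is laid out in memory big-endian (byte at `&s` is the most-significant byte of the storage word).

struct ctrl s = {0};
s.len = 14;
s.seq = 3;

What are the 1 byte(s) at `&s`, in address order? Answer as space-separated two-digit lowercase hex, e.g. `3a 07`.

73

len (5b) val=14 bits=0xe at bit 3: 0x70
seq (3b) val=3 bits=0x3 at bit 0: 0x73
word = 0x73 → big-endian bytes:
  [0]=0x73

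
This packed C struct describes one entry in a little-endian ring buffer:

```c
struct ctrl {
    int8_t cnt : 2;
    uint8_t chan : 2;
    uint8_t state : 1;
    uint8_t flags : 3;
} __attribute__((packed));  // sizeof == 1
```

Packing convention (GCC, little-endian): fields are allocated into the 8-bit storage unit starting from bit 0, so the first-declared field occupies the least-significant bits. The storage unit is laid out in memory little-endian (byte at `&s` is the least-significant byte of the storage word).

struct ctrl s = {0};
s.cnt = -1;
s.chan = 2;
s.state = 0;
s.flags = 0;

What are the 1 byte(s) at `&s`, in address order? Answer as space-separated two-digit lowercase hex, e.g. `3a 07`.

0b

[0+:2] cnt=-1 & 0x3 = 0x3; word=0x03
[2+:2] chan=2 & 0x3 = 0x2; word=0x0b
[4+:1] state=0 & 0x1 = 0x0; word=0x0b
[5+:3] flags=0 & 0x7 = 0x0; word=0x0b
word = 0x0b → little-endian bytes:
  [0]=0x0b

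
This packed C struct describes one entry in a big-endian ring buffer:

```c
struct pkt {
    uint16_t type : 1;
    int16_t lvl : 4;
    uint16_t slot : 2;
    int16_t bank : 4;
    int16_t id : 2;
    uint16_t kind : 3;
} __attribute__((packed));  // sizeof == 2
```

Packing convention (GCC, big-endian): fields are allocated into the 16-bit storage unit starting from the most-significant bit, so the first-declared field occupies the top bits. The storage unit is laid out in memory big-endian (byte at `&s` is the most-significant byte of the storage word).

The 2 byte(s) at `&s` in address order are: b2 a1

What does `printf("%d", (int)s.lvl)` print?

6

[0]=0xb2 [1]=0xa1 (big-endian) → word 0xb2a1
type [15+:1] = (word>>15) & 0x1 = 1
lvl [11+:4] = (word>>11) & 0xf = 6  ←
slot [9+:2] = (word>>9) & 0x3 = 1
bank [5+:4] = (word>>5) & 0xf = 5
id [3+:2] = (word>>3) & 0x3 = 0
kind [0+:3] = (word>>0) & 0x7 = 1
lvl signed 4b, MSB=0: value = 6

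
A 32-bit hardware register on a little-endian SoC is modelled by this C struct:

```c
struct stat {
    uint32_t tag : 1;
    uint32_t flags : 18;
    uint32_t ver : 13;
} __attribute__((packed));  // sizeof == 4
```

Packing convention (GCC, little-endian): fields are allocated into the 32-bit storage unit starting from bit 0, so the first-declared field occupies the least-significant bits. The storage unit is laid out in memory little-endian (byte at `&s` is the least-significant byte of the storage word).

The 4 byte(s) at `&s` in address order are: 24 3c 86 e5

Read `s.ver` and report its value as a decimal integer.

[0]=0x24 [1]=0x3c [2]=0x86 [3]=0xe5 (little-endian) → word 0xe5863c24
tag:1 @ bit 0 → (0xe5863c24>>0)&0x1 = 0x0
flags:18 @ bit 1 → (0xe5863c24>>1)&0x3ffff = 0x31e12
ver:13 @ bit 19 → (0xe5863c24>>19)&0x1fff = 0x1cb0  ←

7344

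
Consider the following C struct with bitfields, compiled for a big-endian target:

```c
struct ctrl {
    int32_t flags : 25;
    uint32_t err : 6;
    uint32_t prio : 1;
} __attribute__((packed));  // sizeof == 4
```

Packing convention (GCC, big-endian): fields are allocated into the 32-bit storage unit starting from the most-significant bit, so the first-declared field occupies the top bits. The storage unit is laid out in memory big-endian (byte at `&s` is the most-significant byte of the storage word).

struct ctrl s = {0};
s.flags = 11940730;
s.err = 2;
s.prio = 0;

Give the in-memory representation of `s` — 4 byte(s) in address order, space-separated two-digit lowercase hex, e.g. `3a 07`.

5b 19 bd 04

flags:25 = 11940730 → 0xb6337a << 7 → word 0x5b19bd00
err:6 = 2 → 0x2 << 1 → word 0x5b19bd04
prio:1 = 0 → 0x0 << 0 → word 0x5b19bd04
word = 0x5b19bd04 → big-endian bytes:
  [0]=0x5b  [1]=0x19  [2]=0xbd  [3]=0x04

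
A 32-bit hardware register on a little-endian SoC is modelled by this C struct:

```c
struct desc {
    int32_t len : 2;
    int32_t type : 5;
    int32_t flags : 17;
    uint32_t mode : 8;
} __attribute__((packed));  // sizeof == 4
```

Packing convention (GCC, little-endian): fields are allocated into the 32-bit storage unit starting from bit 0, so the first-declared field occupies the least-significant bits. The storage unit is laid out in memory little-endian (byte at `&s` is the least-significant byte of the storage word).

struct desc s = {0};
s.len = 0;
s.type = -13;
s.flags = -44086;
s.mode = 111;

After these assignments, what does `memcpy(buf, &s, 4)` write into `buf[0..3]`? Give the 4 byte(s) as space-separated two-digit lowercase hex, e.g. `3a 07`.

[0+:2] len=0 & 0x3 = 0x0; word=0x00000000
[2+:5] type=-13 & 0x1f = 0x13; word=0x0000004c
[7+:17] flags=-44086 & 0x1ffff = 0x153ca; word=0x00a9e54c
[24+:8] mode=111 & 0xff = 0x6f; word=0x6fa9e54c
word = 0x6fa9e54c → little-endian bytes:
  [0]=0x4c  [1]=0xe5  [2]=0xa9  [3]=0x6f

4c e5 a9 6f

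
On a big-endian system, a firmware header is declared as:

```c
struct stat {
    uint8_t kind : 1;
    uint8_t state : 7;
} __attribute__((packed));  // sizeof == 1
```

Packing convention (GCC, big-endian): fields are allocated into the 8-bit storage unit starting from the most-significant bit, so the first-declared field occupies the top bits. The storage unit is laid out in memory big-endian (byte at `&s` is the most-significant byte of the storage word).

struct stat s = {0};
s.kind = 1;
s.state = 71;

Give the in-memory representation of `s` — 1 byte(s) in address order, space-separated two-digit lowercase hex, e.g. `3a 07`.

kind (1b) val=1 bits=0x1 at bit 7: 0x80
state (7b) val=71 bits=0x47 at bit 0: 0xc7
word = 0xc7 → big-endian bytes:
  [0]=0xc7

c7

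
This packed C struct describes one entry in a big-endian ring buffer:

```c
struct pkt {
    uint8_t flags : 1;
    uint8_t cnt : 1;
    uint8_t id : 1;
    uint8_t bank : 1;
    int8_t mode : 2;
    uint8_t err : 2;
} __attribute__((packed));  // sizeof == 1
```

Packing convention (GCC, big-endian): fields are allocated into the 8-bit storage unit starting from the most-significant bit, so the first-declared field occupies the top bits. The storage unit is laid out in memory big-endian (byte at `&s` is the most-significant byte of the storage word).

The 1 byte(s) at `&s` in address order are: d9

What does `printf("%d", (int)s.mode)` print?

-2

[0]=0xd9 (big-endian) → word 0xd9
flags:1 @ bit 7 → (0xd9>>7)&0x1 = 0x1
cnt:1 @ bit 6 → (0xd9>>6)&0x1 = 0x1
id:1 @ bit 5 → (0xd9>>5)&0x1 = 0x0
bank:1 @ bit 4 → (0xd9>>4)&0x1 = 0x1
mode:2 @ bit 2 → (0xd9>>2)&0x3 = 0x2  ←
err:2 @ bit 0 → (0xd9>>0)&0x3 = 0x1
mode signed 2b, MSB=1: 2 - 4 = -2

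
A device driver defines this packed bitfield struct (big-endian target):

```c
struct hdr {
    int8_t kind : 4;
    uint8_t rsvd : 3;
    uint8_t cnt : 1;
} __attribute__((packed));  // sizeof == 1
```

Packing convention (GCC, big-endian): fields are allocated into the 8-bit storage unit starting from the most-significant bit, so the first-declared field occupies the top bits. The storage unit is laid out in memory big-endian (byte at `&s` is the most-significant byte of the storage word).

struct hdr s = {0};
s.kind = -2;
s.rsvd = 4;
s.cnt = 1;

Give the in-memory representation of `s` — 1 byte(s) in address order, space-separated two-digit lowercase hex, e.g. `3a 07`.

e9

[4+:4] kind=-2 & 0xf = 0xe; word=0xe0
[1+:3] rsvd=4 & 0x7 = 0x4; word=0xe8
[0+:1] cnt=1 & 0x1 = 0x1; word=0xe9
word = 0xe9 → big-endian bytes:
  [0]=0xe9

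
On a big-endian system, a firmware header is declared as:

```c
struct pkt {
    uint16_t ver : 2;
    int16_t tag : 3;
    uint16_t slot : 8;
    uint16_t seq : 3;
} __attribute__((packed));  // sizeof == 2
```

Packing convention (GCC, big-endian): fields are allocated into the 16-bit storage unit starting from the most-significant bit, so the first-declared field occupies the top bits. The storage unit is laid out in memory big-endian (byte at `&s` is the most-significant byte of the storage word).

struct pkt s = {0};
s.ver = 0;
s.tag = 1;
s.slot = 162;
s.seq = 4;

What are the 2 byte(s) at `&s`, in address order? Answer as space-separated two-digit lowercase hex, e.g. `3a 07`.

0d 14

[14+:2] ver=0 & 0x3 = 0x0; word=0x0000
[11+:3] tag=1 & 0x7 = 0x1; word=0x0800
[3+:8] slot=162 & 0xff = 0xa2; word=0x0d10
[0+:3] seq=4 & 0x7 = 0x4; word=0x0d14
word = 0x0d14 → big-endian bytes:
  [0]=0x0d  [1]=0x14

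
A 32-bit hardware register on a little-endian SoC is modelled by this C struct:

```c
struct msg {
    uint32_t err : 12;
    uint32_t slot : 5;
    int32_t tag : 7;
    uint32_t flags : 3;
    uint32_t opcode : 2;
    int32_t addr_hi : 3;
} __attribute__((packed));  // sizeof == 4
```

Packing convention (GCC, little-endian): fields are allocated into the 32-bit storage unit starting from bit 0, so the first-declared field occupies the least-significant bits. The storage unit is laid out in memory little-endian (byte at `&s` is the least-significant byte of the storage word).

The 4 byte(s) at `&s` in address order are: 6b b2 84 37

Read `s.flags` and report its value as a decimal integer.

7

[0]=0x6b [1]=0xb2 [2]=0x84 [3]=0x37 (little-endian) → word 0x3784b26b
err [0+:12] = (word>>0) & 0xfff = 619
slot [12+:5] = (word>>12) & 0x1f = 11
tag [17+:7] = (word>>17) & 0x7f = 66
flags [24+:3] = (word>>24) & 0x7 = 7  ←
opcode [27+:2] = (word>>27) & 0x3 = 2
addr_hi [29+:3] = (word>>29) & 0x7 = 1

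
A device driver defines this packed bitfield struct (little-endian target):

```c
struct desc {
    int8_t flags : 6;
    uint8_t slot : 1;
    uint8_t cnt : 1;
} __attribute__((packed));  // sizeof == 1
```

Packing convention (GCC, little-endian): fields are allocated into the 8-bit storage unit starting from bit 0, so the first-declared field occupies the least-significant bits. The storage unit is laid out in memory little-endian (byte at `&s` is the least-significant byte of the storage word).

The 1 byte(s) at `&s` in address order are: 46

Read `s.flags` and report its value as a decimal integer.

6

[0]=0x46 (little-endian) → word 0x46
flags [0+:6] = (word>>0) & 0x3f = 6  ←
slot [6+:1] = (word>>6) & 0x1 = 1
cnt [7+:1] = (word>>7) & 0x1 = 0
flags signed 6b, MSB=0: value = 6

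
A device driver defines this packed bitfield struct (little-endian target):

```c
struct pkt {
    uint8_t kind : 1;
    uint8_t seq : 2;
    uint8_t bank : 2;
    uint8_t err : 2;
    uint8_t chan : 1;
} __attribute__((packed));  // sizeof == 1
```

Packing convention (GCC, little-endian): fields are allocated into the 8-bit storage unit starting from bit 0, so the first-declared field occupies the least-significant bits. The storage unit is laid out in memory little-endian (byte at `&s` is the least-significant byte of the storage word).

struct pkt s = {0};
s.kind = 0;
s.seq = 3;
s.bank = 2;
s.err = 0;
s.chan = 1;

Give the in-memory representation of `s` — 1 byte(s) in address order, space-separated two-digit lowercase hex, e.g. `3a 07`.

96

kind:1 = 0 → 0x0 << 0 → word 0x00
seq:2 = 3 → 0x3 << 1 → word 0x06
bank:2 = 2 → 0x2 << 3 → word 0x16
err:2 = 0 → 0x0 << 5 → word 0x16
chan:1 = 1 → 0x1 << 7 → word 0x96
word = 0x96 → little-endian bytes:
  [0]=0x96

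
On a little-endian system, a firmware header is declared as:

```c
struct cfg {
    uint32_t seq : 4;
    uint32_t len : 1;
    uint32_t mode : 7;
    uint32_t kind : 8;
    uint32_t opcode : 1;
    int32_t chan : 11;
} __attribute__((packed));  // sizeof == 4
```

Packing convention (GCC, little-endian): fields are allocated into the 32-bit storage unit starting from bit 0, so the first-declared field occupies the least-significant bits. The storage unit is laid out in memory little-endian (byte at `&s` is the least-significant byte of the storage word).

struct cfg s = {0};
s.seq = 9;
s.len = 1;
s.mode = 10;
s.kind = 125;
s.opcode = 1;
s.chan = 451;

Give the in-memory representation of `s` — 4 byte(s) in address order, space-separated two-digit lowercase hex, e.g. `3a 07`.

seq:4 = 9 → 0x9 << 0 → word 0x00000009
len:1 = 1 → 0x1 << 4 → word 0x00000019
mode:7 = 10 → 0xa << 5 → word 0x00000159
kind:8 = 125 → 0x7d << 12 → word 0x0007d159
opcode:1 = 1 → 0x1 << 20 → word 0x0017d159
chan:11 = 451 → 0x1c3 << 21 → word 0x3877d159
word = 0x3877d159 → little-endian bytes:
  [0]=0x59  [1]=0xd1  [2]=0x77  [3]=0x38

59 d1 77 38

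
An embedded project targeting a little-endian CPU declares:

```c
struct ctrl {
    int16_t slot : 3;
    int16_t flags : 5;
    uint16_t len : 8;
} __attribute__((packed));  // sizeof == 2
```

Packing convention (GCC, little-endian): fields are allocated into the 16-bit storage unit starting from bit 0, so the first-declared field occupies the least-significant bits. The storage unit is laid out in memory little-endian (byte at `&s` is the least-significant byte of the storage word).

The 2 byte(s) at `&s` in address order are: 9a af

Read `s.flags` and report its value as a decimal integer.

[0]=0x9a [1]=0xaf (little-endian) → word 0xaf9a
slot:3 @ bit 0 → (0xaf9a>>0)&0x7 = 0x2
flags:5 @ bit 3 → (0xaf9a>>3)&0x1f = 0x13  ←
len:8 @ bit 8 → (0xaf9a>>8)&0xff = 0xaf
flags signed 5b, MSB=1: 19 - 32 = -13

-13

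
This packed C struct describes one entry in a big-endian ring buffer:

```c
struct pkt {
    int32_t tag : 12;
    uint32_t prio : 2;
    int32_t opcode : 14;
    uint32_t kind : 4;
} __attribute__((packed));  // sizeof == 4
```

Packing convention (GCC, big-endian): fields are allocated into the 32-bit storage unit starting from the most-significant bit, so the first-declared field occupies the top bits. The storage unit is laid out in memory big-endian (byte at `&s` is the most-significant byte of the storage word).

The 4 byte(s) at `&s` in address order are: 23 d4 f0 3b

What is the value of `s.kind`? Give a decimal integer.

11

[0]=0x23 [1]=0xd4 [2]=0xf0 [3]=0x3b (big-endian) → word 0x23d4f03b
tag:12 @ bit 20 → (0x23d4f03b>>20)&0xfff = 0x23d
prio:2 @ bit 18 → (0x23d4f03b>>18)&0x3 = 0x1
opcode:14 @ bit 4 → (0x23d4f03b>>4)&0x3fff = 0xf03
kind:4 @ bit 0 → (0x23d4f03b>>0)&0xf = 0xb  ←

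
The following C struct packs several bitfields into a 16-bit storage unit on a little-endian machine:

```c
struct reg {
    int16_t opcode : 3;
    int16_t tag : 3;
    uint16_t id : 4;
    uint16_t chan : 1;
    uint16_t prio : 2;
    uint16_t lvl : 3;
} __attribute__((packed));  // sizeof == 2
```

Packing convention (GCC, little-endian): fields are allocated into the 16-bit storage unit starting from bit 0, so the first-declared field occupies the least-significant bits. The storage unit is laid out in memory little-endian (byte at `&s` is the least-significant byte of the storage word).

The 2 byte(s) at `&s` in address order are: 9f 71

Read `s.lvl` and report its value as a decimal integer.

3

[0]=0x9f [1]=0x71 (little-endian) → word 0x719f
opcode [0+:3] = (word>>0) & 0x7 = 7
tag [3+:3] = (word>>3) & 0x7 = 3
id [6+:4] = (word>>6) & 0xf = 6
chan [10+:1] = (word>>10) & 0x1 = 0
prio [11+:2] = (word>>11) & 0x3 = 2
lvl [13+:3] = (word>>13) & 0x7 = 3  ←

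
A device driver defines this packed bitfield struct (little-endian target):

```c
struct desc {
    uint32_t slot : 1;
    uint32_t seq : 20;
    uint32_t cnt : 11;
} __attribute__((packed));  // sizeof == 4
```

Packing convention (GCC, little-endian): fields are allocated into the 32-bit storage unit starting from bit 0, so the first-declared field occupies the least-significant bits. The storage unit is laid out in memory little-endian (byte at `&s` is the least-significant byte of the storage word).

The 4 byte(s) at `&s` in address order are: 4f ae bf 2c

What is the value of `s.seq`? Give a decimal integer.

[0]=0x4f [1]=0xae [2]=0xbf [3]=0x2c (little-endian) → word 0x2cbfae4f
slot:1 @ bit 0 → (0x2cbfae4f>>0)&0x1 = 0x1
seq:20 @ bit 1 → (0x2cbfae4f>>1)&0xfffff = 0xfd727  ←
cnt:11 @ bit 21 → (0x2cbfae4f>>21)&0x7ff = 0x165

1038119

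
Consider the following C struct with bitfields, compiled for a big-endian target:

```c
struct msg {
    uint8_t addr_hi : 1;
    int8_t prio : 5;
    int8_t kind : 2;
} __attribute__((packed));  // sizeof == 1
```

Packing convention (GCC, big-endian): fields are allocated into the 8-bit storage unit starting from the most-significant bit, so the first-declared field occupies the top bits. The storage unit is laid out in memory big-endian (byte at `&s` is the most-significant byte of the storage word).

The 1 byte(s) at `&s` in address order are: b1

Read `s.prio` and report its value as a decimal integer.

[0]=0xb1 (big-endian) → word 0xb1
addr_hi:1 @ bit 7 → (0xb1>>7)&0x1 = 0x1
prio:5 @ bit 2 → (0xb1>>2)&0x1f = 0xc  ←
kind:2 @ bit 0 → (0xb1>>0)&0x3 = 0x1
prio signed 5b, MSB=0: value = 12

12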